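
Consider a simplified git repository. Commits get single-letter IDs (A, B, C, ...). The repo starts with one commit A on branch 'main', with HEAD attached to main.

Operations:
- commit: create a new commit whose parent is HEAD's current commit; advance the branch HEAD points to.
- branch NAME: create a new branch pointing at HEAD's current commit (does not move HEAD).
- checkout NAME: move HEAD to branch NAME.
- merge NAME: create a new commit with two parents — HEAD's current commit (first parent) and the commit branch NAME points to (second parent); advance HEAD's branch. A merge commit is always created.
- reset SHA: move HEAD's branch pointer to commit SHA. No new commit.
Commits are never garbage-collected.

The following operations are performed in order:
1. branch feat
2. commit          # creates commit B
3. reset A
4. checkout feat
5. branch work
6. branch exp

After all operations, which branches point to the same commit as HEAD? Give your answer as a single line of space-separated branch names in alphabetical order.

Answer: exp feat main work

Derivation:
After op 1 (branch): HEAD=main@A [feat=A main=A]
After op 2 (commit): HEAD=main@B [feat=A main=B]
After op 3 (reset): HEAD=main@A [feat=A main=A]
After op 4 (checkout): HEAD=feat@A [feat=A main=A]
After op 5 (branch): HEAD=feat@A [feat=A main=A work=A]
After op 6 (branch): HEAD=feat@A [exp=A feat=A main=A work=A]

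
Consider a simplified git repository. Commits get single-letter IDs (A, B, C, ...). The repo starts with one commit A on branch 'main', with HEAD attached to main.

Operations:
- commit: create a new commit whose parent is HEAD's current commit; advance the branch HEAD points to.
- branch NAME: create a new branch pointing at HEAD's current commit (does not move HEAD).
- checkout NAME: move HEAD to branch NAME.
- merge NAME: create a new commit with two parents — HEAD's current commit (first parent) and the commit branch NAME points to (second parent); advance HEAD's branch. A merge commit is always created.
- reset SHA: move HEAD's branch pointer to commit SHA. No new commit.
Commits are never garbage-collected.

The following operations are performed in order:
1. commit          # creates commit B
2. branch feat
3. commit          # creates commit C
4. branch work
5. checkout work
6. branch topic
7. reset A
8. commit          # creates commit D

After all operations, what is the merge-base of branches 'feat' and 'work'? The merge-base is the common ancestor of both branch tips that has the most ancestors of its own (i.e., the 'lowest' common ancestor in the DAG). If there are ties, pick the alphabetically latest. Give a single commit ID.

Answer: A

Derivation:
After op 1 (commit): HEAD=main@B [main=B]
After op 2 (branch): HEAD=main@B [feat=B main=B]
After op 3 (commit): HEAD=main@C [feat=B main=C]
After op 4 (branch): HEAD=main@C [feat=B main=C work=C]
After op 5 (checkout): HEAD=work@C [feat=B main=C work=C]
After op 6 (branch): HEAD=work@C [feat=B main=C topic=C work=C]
After op 7 (reset): HEAD=work@A [feat=B main=C topic=C work=A]
After op 8 (commit): HEAD=work@D [feat=B main=C topic=C work=D]
ancestors(feat=B): ['A', 'B']
ancestors(work=D): ['A', 'D']
common: ['A']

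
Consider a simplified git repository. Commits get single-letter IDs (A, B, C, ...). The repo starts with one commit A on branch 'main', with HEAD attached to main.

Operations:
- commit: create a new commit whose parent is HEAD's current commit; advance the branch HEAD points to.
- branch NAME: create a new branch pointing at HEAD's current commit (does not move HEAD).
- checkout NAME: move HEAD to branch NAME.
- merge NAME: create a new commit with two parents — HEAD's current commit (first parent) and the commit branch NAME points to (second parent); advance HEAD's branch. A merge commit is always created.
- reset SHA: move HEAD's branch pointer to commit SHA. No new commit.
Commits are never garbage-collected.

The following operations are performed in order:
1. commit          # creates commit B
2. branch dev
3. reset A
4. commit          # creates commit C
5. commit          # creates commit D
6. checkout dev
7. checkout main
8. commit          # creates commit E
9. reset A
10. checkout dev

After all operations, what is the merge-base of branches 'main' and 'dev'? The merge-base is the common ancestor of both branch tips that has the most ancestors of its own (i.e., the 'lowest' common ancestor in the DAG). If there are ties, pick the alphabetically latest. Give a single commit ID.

After op 1 (commit): HEAD=main@B [main=B]
After op 2 (branch): HEAD=main@B [dev=B main=B]
After op 3 (reset): HEAD=main@A [dev=B main=A]
After op 4 (commit): HEAD=main@C [dev=B main=C]
After op 5 (commit): HEAD=main@D [dev=B main=D]
After op 6 (checkout): HEAD=dev@B [dev=B main=D]
After op 7 (checkout): HEAD=main@D [dev=B main=D]
After op 8 (commit): HEAD=main@E [dev=B main=E]
After op 9 (reset): HEAD=main@A [dev=B main=A]
After op 10 (checkout): HEAD=dev@B [dev=B main=A]
ancestors(main=A): ['A']
ancestors(dev=B): ['A', 'B']
common: ['A']

Answer: A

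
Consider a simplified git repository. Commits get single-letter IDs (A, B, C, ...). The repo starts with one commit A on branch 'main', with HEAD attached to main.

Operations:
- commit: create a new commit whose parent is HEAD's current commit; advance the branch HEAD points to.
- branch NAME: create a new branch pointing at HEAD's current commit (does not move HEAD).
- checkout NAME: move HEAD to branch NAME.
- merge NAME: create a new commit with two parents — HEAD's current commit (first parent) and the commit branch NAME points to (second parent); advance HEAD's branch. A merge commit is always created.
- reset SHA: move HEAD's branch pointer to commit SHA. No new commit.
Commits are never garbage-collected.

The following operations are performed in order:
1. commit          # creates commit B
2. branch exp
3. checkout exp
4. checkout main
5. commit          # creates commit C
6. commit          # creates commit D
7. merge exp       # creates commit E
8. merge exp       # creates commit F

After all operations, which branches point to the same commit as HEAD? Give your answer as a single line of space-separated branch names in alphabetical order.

Answer: main

Derivation:
After op 1 (commit): HEAD=main@B [main=B]
After op 2 (branch): HEAD=main@B [exp=B main=B]
After op 3 (checkout): HEAD=exp@B [exp=B main=B]
After op 4 (checkout): HEAD=main@B [exp=B main=B]
After op 5 (commit): HEAD=main@C [exp=B main=C]
After op 6 (commit): HEAD=main@D [exp=B main=D]
After op 7 (merge): HEAD=main@E [exp=B main=E]
After op 8 (merge): HEAD=main@F [exp=B main=F]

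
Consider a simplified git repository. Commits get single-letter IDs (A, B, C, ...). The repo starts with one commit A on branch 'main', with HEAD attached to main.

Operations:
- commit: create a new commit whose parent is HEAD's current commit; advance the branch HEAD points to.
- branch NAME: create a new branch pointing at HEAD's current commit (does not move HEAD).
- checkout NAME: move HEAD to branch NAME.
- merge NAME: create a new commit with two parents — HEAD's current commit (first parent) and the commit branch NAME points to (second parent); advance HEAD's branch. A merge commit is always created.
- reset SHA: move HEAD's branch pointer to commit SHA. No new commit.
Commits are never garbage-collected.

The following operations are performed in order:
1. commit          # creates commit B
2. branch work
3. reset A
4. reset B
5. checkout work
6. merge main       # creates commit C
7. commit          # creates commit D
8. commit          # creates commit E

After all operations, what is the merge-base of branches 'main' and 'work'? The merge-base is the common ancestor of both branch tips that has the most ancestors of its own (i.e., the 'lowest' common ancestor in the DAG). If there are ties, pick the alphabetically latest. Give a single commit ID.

Answer: B

Derivation:
After op 1 (commit): HEAD=main@B [main=B]
After op 2 (branch): HEAD=main@B [main=B work=B]
After op 3 (reset): HEAD=main@A [main=A work=B]
After op 4 (reset): HEAD=main@B [main=B work=B]
After op 5 (checkout): HEAD=work@B [main=B work=B]
After op 6 (merge): HEAD=work@C [main=B work=C]
After op 7 (commit): HEAD=work@D [main=B work=D]
After op 8 (commit): HEAD=work@E [main=B work=E]
ancestors(main=B): ['A', 'B']
ancestors(work=E): ['A', 'B', 'C', 'D', 'E']
common: ['A', 'B']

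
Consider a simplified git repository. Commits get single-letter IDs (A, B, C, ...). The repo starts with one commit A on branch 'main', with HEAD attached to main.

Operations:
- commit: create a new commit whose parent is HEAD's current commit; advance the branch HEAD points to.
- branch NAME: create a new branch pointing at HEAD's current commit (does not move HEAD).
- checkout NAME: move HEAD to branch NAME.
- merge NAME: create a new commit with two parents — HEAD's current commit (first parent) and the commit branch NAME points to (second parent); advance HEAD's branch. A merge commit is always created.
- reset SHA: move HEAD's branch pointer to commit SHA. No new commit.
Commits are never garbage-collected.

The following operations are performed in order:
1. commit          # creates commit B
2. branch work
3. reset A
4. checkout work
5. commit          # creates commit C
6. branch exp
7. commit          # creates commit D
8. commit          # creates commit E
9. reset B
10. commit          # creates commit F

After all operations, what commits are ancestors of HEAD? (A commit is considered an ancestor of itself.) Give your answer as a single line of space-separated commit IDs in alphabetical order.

Answer: A B F

Derivation:
After op 1 (commit): HEAD=main@B [main=B]
After op 2 (branch): HEAD=main@B [main=B work=B]
After op 3 (reset): HEAD=main@A [main=A work=B]
After op 4 (checkout): HEAD=work@B [main=A work=B]
After op 5 (commit): HEAD=work@C [main=A work=C]
After op 6 (branch): HEAD=work@C [exp=C main=A work=C]
After op 7 (commit): HEAD=work@D [exp=C main=A work=D]
After op 8 (commit): HEAD=work@E [exp=C main=A work=E]
After op 9 (reset): HEAD=work@B [exp=C main=A work=B]
After op 10 (commit): HEAD=work@F [exp=C main=A work=F]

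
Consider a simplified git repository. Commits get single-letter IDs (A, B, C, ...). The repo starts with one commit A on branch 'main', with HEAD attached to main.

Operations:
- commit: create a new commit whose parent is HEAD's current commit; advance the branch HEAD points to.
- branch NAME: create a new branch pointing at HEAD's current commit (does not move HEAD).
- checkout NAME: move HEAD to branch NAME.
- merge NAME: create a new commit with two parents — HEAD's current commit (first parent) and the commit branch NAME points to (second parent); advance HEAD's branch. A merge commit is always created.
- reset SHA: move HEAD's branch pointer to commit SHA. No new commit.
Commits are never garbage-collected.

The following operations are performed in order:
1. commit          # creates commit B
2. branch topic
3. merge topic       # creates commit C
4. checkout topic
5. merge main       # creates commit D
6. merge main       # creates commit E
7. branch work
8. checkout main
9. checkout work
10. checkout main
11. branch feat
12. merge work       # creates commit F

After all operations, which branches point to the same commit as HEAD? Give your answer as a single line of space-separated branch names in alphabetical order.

After op 1 (commit): HEAD=main@B [main=B]
After op 2 (branch): HEAD=main@B [main=B topic=B]
After op 3 (merge): HEAD=main@C [main=C topic=B]
After op 4 (checkout): HEAD=topic@B [main=C topic=B]
After op 5 (merge): HEAD=topic@D [main=C topic=D]
After op 6 (merge): HEAD=topic@E [main=C topic=E]
After op 7 (branch): HEAD=topic@E [main=C topic=E work=E]
After op 8 (checkout): HEAD=main@C [main=C topic=E work=E]
After op 9 (checkout): HEAD=work@E [main=C topic=E work=E]
After op 10 (checkout): HEAD=main@C [main=C topic=E work=E]
After op 11 (branch): HEAD=main@C [feat=C main=C topic=E work=E]
After op 12 (merge): HEAD=main@F [feat=C main=F topic=E work=E]

Answer: main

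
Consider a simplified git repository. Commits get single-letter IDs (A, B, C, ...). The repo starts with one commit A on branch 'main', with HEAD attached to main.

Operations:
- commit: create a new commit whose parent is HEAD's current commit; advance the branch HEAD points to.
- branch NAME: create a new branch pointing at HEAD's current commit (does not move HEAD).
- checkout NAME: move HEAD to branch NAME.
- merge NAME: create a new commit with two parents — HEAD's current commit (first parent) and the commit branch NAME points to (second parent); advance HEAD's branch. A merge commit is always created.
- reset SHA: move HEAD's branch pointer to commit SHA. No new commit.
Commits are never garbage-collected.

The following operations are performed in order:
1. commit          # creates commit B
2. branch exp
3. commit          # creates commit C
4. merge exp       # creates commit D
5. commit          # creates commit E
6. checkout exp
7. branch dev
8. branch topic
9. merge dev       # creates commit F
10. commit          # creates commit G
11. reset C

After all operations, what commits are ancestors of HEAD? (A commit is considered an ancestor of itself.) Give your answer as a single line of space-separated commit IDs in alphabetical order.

Answer: A B C

Derivation:
After op 1 (commit): HEAD=main@B [main=B]
After op 2 (branch): HEAD=main@B [exp=B main=B]
After op 3 (commit): HEAD=main@C [exp=B main=C]
After op 4 (merge): HEAD=main@D [exp=B main=D]
After op 5 (commit): HEAD=main@E [exp=B main=E]
After op 6 (checkout): HEAD=exp@B [exp=B main=E]
After op 7 (branch): HEAD=exp@B [dev=B exp=B main=E]
After op 8 (branch): HEAD=exp@B [dev=B exp=B main=E topic=B]
After op 9 (merge): HEAD=exp@F [dev=B exp=F main=E topic=B]
After op 10 (commit): HEAD=exp@G [dev=B exp=G main=E topic=B]
After op 11 (reset): HEAD=exp@C [dev=B exp=C main=E topic=B]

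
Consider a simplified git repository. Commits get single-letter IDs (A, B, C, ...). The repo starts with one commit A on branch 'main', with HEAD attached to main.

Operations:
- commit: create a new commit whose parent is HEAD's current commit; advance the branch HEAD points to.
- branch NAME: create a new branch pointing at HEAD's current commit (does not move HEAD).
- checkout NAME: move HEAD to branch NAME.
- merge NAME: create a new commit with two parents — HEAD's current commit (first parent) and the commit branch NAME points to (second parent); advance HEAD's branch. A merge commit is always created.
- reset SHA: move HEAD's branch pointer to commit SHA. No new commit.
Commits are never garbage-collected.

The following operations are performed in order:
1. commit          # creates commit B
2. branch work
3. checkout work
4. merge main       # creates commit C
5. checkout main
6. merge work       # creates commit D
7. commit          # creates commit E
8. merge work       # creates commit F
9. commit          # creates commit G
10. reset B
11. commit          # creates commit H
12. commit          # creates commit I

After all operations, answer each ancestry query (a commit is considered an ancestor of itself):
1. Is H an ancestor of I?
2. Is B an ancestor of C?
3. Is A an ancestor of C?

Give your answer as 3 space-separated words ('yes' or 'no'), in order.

Answer: yes yes yes

Derivation:
After op 1 (commit): HEAD=main@B [main=B]
After op 2 (branch): HEAD=main@B [main=B work=B]
After op 3 (checkout): HEAD=work@B [main=B work=B]
After op 4 (merge): HEAD=work@C [main=B work=C]
After op 5 (checkout): HEAD=main@B [main=B work=C]
After op 6 (merge): HEAD=main@D [main=D work=C]
After op 7 (commit): HEAD=main@E [main=E work=C]
After op 8 (merge): HEAD=main@F [main=F work=C]
After op 9 (commit): HEAD=main@G [main=G work=C]
After op 10 (reset): HEAD=main@B [main=B work=C]
After op 11 (commit): HEAD=main@H [main=H work=C]
After op 12 (commit): HEAD=main@I [main=I work=C]
ancestors(I) = {A,B,H,I}; H in? yes
ancestors(C) = {A,B,C}; B in? yes
ancestors(C) = {A,B,C}; A in? yes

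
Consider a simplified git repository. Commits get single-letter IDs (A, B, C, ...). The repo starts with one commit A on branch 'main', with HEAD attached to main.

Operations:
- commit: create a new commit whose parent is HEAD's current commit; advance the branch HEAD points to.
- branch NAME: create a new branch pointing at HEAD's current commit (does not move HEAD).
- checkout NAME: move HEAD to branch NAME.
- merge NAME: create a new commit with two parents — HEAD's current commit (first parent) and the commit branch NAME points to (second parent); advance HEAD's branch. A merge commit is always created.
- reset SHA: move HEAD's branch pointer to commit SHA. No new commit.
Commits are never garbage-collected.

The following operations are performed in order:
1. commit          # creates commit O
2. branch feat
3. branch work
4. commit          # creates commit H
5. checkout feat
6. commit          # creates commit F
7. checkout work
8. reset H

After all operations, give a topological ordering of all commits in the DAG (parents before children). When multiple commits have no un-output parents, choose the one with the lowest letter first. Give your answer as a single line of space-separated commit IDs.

After op 1 (commit): HEAD=main@O [main=O]
After op 2 (branch): HEAD=main@O [feat=O main=O]
After op 3 (branch): HEAD=main@O [feat=O main=O work=O]
After op 4 (commit): HEAD=main@H [feat=O main=H work=O]
After op 5 (checkout): HEAD=feat@O [feat=O main=H work=O]
After op 6 (commit): HEAD=feat@F [feat=F main=H work=O]
After op 7 (checkout): HEAD=work@O [feat=F main=H work=O]
After op 8 (reset): HEAD=work@H [feat=F main=H work=H]
commit A: parents=[]
commit F: parents=['O']
commit H: parents=['O']
commit O: parents=['A']

Answer: A O F H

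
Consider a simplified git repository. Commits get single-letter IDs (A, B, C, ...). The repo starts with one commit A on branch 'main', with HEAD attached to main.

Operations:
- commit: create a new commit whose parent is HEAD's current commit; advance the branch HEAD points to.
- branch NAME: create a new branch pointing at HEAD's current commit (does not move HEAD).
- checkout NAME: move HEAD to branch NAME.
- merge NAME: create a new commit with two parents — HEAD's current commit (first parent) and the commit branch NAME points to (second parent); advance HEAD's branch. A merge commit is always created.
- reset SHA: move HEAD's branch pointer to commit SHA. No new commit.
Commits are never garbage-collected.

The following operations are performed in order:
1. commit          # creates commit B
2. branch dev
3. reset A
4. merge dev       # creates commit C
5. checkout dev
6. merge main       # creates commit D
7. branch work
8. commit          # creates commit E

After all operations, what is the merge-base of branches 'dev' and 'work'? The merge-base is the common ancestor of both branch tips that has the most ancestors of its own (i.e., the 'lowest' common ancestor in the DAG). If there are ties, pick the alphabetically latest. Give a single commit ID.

After op 1 (commit): HEAD=main@B [main=B]
After op 2 (branch): HEAD=main@B [dev=B main=B]
After op 3 (reset): HEAD=main@A [dev=B main=A]
After op 4 (merge): HEAD=main@C [dev=B main=C]
After op 5 (checkout): HEAD=dev@B [dev=B main=C]
After op 6 (merge): HEAD=dev@D [dev=D main=C]
After op 7 (branch): HEAD=dev@D [dev=D main=C work=D]
After op 8 (commit): HEAD=dev@E [dev=E main=C work=D]
ancestors(dev=E): ['A', 'B', 'C', 'D', 'E']
ancestors(work=D): ['A', 'B', 'C', 'D']
common: ['A', 'B', 'C', 'D']

Answer: D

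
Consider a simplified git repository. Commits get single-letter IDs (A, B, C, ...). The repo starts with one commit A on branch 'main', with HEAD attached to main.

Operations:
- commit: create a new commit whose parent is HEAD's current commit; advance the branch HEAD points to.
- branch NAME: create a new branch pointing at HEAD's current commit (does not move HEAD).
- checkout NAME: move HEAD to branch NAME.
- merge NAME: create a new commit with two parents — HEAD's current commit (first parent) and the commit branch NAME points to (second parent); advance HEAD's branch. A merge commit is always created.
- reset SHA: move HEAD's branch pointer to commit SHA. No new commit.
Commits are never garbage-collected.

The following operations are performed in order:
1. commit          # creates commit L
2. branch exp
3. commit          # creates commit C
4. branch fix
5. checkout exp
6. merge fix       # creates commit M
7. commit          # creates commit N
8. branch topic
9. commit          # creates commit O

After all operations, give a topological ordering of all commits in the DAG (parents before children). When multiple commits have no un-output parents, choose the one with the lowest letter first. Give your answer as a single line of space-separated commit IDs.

After op 1 (commit): HEAD=main@L [main=L]
After op 2 (branch): HEAD=main@L [exp=L main=L]
After op 3 (commit): HEAD=main@C [exp=L main=C]
After op 4 (branch): HEAD=main@C [exp=L fix=C main=C]
After op 5 (checkout): HEAD=exp@L [exp=L fix=C main=C]
After op 6 (merge): HEAD=exp@M [exp=M fix=C main=C]
After op 7 (commit): HEAD=exp@N [exp=N fix=C main=C]
After op 8 (branch): HEAD=exp@N [exp=N fix=C main=C topic=N]
After op 9 (commit): HEAD=exp@O [exp=O fix=C main=C topic=N]
commit A: parents=[]
commit C: parents=['L']
commit L: parents=['A']
commit M: parents=['L', 'C']
commit N: parents=['M']
commit O: parents=['N']

Answer: A L C M N O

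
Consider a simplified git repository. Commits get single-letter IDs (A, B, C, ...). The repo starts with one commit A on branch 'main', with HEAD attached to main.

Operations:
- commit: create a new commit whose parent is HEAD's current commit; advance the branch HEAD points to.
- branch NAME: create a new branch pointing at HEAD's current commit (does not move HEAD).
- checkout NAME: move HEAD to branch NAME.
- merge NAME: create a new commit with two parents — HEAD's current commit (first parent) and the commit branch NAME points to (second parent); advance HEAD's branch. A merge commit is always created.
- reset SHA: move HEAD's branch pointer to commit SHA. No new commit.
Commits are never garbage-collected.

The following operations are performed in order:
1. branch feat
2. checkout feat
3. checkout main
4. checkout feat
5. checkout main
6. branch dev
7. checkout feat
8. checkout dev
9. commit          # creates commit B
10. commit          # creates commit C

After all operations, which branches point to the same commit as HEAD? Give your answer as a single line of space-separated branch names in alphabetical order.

After op 1 (branch): HEAD=main@A [feat=A main=A]
After op 2 (checkout): HEAD=feat@A [feat=A main=A]
After op 3 (checkout): HEAD=main@A [feat=A main=A]
After op 4 (checkout): HEAD=feat@A [feat=A main=A]
After op 5 (checkout): HEAD=main@A [feat=A main=A]
After op 6 (branch): HEAD=main@A [dev=A feat=A main=A]
After op 7 (checkout): HEAD=feat@A [dev=A feat=A main=A]
After op 8 (checkout): HEAD=dev@A [dev=A feat=A main=A]
After op 9 (commit): HEAD=dev@B [dev=B feat=A main=A]
After op 10 (commit): HEAD=dev@C [dev=C feat=A main=A]

Answer: dev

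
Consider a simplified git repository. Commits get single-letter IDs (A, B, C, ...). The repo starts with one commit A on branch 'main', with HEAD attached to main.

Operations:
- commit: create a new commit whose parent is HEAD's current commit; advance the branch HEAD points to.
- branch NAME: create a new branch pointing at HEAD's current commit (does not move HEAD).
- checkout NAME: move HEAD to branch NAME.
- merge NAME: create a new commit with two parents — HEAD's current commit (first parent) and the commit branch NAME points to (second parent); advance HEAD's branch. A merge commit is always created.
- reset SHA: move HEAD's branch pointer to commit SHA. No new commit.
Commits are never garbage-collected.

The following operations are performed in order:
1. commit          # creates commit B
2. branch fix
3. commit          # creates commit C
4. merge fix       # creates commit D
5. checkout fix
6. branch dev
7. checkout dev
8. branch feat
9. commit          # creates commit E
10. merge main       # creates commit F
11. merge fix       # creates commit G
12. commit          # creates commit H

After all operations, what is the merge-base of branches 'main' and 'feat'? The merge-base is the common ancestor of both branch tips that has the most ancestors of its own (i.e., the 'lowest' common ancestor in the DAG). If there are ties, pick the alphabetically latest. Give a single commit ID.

Answer: B

Derivation:
After op 1 (commit): HEAD=main@B [main=B]
After op 2 (branch): HEAD=main@B [fix=B main=B]
After op 3 (commit): HEAD=main@C [fix=B main=C]
After op 4 (merge): HEAD=main@D [fix=B main=D]
After op 5 (checkout): HEAD=fix@B [fix=B main=D]
After op 6 (branch): HEAD=fix@B [dev=B fix=B main=D]
After op 7 (checkout): HEAD=dev@B [dev=B fix=B main=D]
After op 8 (branch): HEAD=dev@B [dev=B feat=B fix=B main=D]
After op 9 (commit): HEAD=dev@E [dev=E feat=B fix=B main=D]
After op 10 (merge): HEAD=dev@F [dev=F feat=B fix=B main=D]
After op 11 (merge): HEAD=dev@G [dev=G feat=B fix=B main=D]
After op 12 (commit): HEAD=dev@H [dev=H feat=B fix=B main=D]
ancestors(main=D): ['A', 'B', 'C', 'D']
ancestors(feat=B): ['A', 'B']
common: ['A', 'B']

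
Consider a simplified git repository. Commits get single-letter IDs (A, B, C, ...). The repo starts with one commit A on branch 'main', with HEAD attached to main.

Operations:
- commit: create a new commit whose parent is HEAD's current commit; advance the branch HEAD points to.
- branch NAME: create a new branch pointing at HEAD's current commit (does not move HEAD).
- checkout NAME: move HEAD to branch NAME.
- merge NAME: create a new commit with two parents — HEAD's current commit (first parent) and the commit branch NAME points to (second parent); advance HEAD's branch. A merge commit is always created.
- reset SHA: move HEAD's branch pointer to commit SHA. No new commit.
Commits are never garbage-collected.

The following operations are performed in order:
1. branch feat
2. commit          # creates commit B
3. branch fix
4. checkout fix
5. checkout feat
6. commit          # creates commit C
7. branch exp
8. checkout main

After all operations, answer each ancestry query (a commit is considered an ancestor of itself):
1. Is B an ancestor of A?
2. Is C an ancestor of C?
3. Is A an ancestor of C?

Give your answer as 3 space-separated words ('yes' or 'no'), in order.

Answer: no yes yes

Derivation:
After op 1 (branch): HEAD=main@A [feat=A main=A]
After op 2 (commit): HEAD=main@B [feat=A main=B]
After op 3 (branch): HEAD=main@B [feat=A fix=B main=B]
After op 4 (checkout): HEAD=fix@B [feat=A fix=B main=B]
After op 5 (checkout): HEAD=feat@A [feat=A fix=B main=B]
After op 6 (commit): HEAD=feat@C [feat=C fix=B main=B]
After op 7 (branch): HEAD=feat@C [exp=C feat=C fix=B main=B]
After op 8 (checkout): HEAD=main@B [exp=C feat=C fix=B main=B]
ancestors(A) = {A}; B in? no
ancestors(C) = {A,C}; C in? yes
ancestors(C) = {A,C}; A in? yes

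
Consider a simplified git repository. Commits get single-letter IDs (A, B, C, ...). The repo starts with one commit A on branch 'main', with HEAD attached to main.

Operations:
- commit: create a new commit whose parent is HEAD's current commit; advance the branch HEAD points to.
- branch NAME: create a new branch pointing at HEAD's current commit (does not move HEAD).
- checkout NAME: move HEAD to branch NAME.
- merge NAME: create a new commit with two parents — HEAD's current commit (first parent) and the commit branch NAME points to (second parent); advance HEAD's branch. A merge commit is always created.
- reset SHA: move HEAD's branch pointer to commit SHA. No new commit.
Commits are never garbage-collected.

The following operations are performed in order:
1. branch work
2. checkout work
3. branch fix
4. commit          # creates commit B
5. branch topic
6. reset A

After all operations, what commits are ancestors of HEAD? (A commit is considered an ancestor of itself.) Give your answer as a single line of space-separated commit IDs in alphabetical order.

After op 1 (branch): HEAD=main@A [main=A work=A]
After op 2 (checkout): HEAD=work@A [main=A work=A]
After op 3 (branch): HEAD=work@A [fix=A main=A work=A]
After op 4 (commit): HEAD=work@B [fix=A main=A work=B]
After op 5 (branch): HEAD=work@B [fix=A main=A topic=B work=B]
After op 6 (reset): HEAD=work@A [fix=A main=A topic=B work=A]

Answer: A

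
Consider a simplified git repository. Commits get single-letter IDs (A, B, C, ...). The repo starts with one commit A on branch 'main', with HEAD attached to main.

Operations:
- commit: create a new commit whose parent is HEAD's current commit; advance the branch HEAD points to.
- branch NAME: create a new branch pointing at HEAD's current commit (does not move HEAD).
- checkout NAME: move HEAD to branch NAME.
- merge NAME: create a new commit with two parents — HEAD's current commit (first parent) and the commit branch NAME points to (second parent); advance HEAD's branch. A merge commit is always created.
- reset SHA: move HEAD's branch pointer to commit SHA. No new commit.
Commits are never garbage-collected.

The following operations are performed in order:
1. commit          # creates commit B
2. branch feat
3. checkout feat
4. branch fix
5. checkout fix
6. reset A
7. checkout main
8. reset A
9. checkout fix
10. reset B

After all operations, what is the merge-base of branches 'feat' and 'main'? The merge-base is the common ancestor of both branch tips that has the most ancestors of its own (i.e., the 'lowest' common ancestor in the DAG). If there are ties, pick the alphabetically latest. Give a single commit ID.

Answer: A

Derivation:
After op 1 (commit): HEAD=main@B [main=B]
After op 2 (branch): HEAD=main@B [feat=B main=B]
After op 3 (checkout): HEAD=feat@B [feat=B main=B]
After op 4 (branch): HEAD=feat@B [feat=B fix=B main=B]
After op 5 (checkout): HEAD=fix@B [feat=B fix=B main=B]
After op 6 (reset): HEAD=fix@A [feat=B fix=A main=B]
After op 7 (checkout): HEAD=main@B [feat=B fix=A main=B]
After op 8 (reset): HEAD=main@A [feat=B fix=A main=A]
After op 9 (checkout): HEAD=fix@A [feat=B fix=A main=A]
After op 10 (reset): HEAD=fix@B [feat=B fix=B main=A]
ancestors(feat=B): ['A', 'B']
ancestors(main=A): ['A']
common: ['A']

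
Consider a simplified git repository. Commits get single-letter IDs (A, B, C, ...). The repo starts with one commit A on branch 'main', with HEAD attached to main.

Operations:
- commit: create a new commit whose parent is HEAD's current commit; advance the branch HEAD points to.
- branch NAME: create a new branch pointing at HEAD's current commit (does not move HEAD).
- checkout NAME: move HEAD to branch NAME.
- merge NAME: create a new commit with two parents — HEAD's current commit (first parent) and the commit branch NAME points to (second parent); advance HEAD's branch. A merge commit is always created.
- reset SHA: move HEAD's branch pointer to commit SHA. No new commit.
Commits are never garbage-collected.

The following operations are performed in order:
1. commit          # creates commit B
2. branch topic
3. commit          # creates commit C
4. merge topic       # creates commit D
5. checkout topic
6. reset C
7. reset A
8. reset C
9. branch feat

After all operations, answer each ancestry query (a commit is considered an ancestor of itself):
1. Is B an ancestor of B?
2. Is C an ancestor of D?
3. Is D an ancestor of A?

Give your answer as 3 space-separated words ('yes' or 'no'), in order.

After op 1 (commit): HEAD=main@B [main=B]
After op 2 (branch): HEAD=main@B [main=B topic=B]
After op 3 (commit): HEAD=main@C [main=C topic=B]
After op 4 (merge): HEAD=main@D [main=D topic=B]
After op 5 (checkout): HEAD=topic@B [main=D topic=B]
After op 6 (reset): HEAD=topic@C [main=D topic=C]
After op 7 (reset): HEAD=topic@A [main=D topic=A]
After op 8 (reset): HEAD=topic@C [main=D topic=C]
After op 9 (branch): HEAD=topic@C [feat=C main=D topic=C]
ancestors(B) = {A,B}; B in? yes
ancestors(D) = {A,B,C,D}; C in? yes
ancestors(A) = {A}; D in? no

Answer: yes yes no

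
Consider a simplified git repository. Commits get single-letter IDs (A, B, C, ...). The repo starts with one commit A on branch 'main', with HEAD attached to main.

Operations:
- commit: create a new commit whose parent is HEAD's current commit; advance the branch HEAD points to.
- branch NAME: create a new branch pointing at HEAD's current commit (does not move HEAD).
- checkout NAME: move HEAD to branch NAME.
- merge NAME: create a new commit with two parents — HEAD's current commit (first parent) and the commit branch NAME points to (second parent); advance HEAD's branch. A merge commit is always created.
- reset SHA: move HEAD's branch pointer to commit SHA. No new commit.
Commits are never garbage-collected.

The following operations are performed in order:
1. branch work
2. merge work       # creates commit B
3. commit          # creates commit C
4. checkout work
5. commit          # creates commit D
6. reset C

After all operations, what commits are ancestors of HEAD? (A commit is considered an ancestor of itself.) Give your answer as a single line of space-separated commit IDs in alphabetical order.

After op 1 (branch): HEAD=main@A [main=A work=A]
After op 2 (merge): HEAD=main@B [main=B work=A]
After op 3 (commit): HEAD=main@C [main=C work=A]
After op 4 (checkout): HEAD=work@A [main=C work=A]
After op 5 (commit): HEAD=work@D [main=C work=D]
After op 6 (reset): HEAD=work@C [main=C work=C]

Answer: A B C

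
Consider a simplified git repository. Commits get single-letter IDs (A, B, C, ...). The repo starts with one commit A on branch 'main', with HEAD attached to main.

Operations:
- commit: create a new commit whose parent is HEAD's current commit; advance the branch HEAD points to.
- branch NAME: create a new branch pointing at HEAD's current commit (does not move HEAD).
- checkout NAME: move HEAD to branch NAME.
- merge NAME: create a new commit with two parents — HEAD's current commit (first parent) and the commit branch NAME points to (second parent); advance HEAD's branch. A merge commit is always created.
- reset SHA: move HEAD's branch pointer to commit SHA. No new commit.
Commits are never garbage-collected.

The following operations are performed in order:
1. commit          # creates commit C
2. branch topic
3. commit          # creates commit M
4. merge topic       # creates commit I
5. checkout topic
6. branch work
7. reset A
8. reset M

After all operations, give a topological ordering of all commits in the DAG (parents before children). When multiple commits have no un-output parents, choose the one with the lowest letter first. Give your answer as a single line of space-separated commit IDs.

After op 1 (commit): HEAD=main@C [main=C]
After op 2 (branch): HEAD=main@C [main=C topic=C]
After op 3 (commit): HEAD=main@M [main=M topic=C]
After op 4 (merge): HEAD=main@I [main=I topic=C]
After op 5 (checkout): HEAD=topic@C [main=I topic=C]
After op 6 (branch): HEAD=topic@C [main=I topic=C work=C]
After op 7 (reset): HEAD=topic@A [main=I topic=A work=C]
After op 8 (reset): HEAD=topic@M [main=I topic=M work=C]
commit A: parents=[]
commit C: parents=['A']
commit I: parents=['M', 'C']
commit M: parents=['C']

Answer: A C M I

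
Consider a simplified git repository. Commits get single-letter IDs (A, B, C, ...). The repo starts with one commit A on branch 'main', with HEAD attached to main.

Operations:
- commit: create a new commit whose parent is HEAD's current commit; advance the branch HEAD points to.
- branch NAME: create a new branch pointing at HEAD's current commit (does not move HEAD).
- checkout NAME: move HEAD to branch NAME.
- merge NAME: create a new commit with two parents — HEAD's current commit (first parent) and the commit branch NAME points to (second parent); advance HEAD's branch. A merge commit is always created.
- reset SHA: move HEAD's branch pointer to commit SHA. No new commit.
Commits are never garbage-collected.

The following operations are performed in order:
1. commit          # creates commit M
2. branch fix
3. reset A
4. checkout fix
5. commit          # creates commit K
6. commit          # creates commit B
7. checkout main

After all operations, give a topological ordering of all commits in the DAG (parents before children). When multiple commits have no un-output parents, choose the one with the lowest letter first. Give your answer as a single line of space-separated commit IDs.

After op 1 (commit): HEAD=main@M [main=M]
After op 2 (branch): HEAD=main@M [fix=M main=M]
After op 3 (reset): HEAD=main@A [fix=M main=A]
After op 4 (checkout): HEAD=fix@M [fix=M main=A]
After op 5 (commit): HEAD=fix@K [fix=K main=A]
After op 6 (commit): HEAD=fix@B [fix=B main=A]
After op 7 (checkout): HEAD=main@A [fix=B main=A]
commit A: parents=[]
commit B: parents=['K']
commit K: parents=['M']
commit M: parents=['A']

Answer: A M K B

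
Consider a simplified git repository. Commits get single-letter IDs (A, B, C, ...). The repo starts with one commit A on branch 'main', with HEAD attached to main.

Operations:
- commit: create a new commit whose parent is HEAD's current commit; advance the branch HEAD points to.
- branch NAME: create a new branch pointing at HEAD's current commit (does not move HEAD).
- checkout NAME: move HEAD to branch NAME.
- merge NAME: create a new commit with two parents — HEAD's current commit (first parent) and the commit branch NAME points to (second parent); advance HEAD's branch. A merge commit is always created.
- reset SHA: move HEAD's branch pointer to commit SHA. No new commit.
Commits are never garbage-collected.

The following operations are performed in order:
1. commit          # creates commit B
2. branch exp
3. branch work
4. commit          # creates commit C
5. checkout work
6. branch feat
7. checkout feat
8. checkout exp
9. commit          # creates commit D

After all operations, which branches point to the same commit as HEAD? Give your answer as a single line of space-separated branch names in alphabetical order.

Answer: exp

Derivation:
After op 1 (commit): HEAD=main@B [main=B]
After op 2 (branch): HEAD=main@B [exp=B main=B]
After op 3 (branch): HEAD=main@B [exp=B main=B work=B]
After op 4 (commit): HEAD=main@C [exp=B main=C work=B]
After op 5 (checkout): HEAD=work@B [exp=B main=C work=B]
After op 6 (branch): HEAD=work@B [exp=B feat=B main=C work=B]
After op 7 (checkout): HEAD=feat@B [exp=B feat=B main=C work=B]
After op 8 (checkout): HEAD=exp@B [exp=B feat=B main=C work=B]
After op 9 (commit): HEAD=exp@D [exp=D feat=B main=C work=B]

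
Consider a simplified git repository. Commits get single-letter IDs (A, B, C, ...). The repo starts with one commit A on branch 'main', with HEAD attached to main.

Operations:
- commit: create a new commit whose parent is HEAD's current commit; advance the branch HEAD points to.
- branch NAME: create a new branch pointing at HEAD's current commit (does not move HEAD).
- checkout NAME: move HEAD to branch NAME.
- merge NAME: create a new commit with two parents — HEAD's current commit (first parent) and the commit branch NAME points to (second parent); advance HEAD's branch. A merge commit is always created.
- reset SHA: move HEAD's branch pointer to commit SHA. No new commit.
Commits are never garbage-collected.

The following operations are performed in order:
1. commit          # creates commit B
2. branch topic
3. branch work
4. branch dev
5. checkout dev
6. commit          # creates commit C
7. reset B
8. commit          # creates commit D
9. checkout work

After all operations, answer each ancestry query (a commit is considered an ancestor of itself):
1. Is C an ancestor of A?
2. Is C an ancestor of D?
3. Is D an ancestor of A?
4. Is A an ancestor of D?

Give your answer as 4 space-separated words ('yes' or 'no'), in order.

After op 1 (commit): HEAD=main@B [main=B]
After op 2 (branch): HEAD=main@B [main=B topic=B]
After op 3 (branch): HEAD=main@B [main=B topic=B work=B]
After op 4 (branch): HEAD=main@B [dev=B main=B topic=B work=B]
After op 5 (checkout): HEAD=dev@B [dev=B main=B topic=B work=B]
After op 6 (commit): HEAD=dev@C [dev=C main=B topic=B work=B]
After op 7 (reset): HEAD=dev@B [dev=B main=B topic=B work=B]
After op 8 (commit): HEAD=dev@D [dev=D main=B topic=B work=B]
After op 9 (checkout): HEAD=work@B [dev=D main=B topic=B work=B]
ancestors(A) = {A}; C in? no
ancestors(D) = {A,B,D}; C in? no
ancestors(A) = {A}; D in? no
ancestors(D) = {A,B,D}; A in? yes

Answer: no no no yes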